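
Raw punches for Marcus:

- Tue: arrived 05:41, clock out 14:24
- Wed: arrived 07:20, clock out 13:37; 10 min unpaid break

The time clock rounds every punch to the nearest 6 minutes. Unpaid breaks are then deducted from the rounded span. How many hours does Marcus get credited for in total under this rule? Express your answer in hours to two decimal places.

14.83 hours

Tue: in 05:41→05:42, out 14:24→14:24; 8 h 42 min
Wed: in 07:20→07:18, out 13:37→13:36; 6 h 18 min − 10 min = 6 h 8 min
Total credited: 14 h 50 min.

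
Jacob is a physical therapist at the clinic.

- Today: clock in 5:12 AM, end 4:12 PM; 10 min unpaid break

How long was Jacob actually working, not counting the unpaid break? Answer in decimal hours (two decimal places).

Today: 5:12 AM–4:12 PM = 11 h 0 min; less 10 min break → 10 h 50 min

10.83 hours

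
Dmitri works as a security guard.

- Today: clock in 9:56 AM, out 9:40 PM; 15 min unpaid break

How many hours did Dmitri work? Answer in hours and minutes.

11 h 29 min

Today: 9:56 AM–9:40 PM = 11 h 44 min; less 15 min break → 11 h 29 min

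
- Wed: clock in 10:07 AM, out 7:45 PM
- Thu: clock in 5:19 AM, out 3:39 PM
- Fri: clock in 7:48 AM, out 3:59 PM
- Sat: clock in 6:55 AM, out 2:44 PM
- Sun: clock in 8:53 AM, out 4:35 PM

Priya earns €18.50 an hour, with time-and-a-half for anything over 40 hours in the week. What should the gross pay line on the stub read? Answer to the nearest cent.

Wed: 10:07 AM–7:45 PM = 9 h 38 min
Thu: 5:19 AM–3:39 PM = 10 h 20 min
Fri: 7:48 AM–3:59 PM = 8 h 11 min
Sat: 6:55 AM–2:44 PM = 7 h 49 min
Sun: 8:53 AM–4:35 PM = 7 h 42 min
Total worked: 43 h 40 min = 2620 min.
Regular 40 h 0 min = 2400 min at €18.50/h; overtime 3 h 40 min = 220 min at €27.75/h.
Pay = (2400 × €18.50 + 220 × €27.75) ÷ 60 = €841.75.

€841.75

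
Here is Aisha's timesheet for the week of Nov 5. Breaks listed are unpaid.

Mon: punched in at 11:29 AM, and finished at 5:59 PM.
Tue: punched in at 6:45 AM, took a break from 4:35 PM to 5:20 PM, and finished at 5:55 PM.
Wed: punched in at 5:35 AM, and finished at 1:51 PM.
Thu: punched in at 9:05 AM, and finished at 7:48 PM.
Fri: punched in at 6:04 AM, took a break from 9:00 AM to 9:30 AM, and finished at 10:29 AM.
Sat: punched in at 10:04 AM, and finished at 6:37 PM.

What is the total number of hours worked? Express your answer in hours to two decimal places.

48.37 hours

Mon: 11:29 AM–5:59 PM = 6 h 30 min
Tue: 6:45 AM–5:55 PM = 11 h 10 min; less 45 min break → 10 h 25 min
Wed: 5:35 AM–1:51 PM = 8 h 16 min
Thu: 9:05 AM–7:48 PM = 10 h 43 min
Fri: 6:04 AM–10:29 AM = 4 h 25 min; less 30 min break → 3 h 55 min
Sat: 10:04 AM–6:37 PM = 8 h 33 min
Total: 6 h 30 min + 10 h 25 min + 8 h 16 min + 10 h 43 min + 3 h 55 min + 8 h 33 min = 48 h 22 min.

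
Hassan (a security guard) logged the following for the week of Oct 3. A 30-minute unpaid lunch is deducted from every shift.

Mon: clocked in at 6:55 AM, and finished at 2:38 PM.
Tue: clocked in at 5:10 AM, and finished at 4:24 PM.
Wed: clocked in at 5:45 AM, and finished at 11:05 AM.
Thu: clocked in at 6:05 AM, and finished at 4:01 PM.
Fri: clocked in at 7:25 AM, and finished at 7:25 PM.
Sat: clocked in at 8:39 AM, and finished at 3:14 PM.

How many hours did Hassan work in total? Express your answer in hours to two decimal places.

Mon: 6:55 AM–2:38 PM = 7 h 43 min; less 30 min break → 7 h 13 min
Tue: 5:10 AM–4:24 PM = 11 h 14 min; less 30 min break → 10 h 44 min
Wed: 5:45 AM–11:05 AM = 5 h 20 min; less 30 min break → 4 h 50 min
Thu: 6:05 AM–4:01 PM = 9 h 56 min; less 30 min break → 9 h 26 min
Fri: 7:25 AM–7:25 PM = 12 h 0 min; less 30 min break → 11 h 30 min
Sat: 8:39 AM–3:14 PM = 6 h 35 min; less 30 min break → 6 h 5 min
Total: 7 h 13 min + 10 h 44 min + 4 h 50 min + 9 h 26 min + 11 h 30 min + 6 h 5 min = 49 h 48 min.

49.80 hours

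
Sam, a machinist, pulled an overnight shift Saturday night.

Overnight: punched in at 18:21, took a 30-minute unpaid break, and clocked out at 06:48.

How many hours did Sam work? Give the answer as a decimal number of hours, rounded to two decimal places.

Overnight: 18:21 → midnight = 5 h 39 min; midnight → 06:48 = 6 h 48 min; span 12 h 27 min; less 30 min break → 11 h 57 min

11.95 hours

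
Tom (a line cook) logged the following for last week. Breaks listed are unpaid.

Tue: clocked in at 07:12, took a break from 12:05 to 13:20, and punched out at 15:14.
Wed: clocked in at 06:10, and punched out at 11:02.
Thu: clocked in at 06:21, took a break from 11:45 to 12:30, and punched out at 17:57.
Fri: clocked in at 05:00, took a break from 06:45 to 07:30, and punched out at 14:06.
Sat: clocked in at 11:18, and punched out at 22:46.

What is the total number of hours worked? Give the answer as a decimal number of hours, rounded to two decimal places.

42.32 hours

Tue: 07:12–15:14 = 8 h 2 min; less 75 min break → 6 h 47 min
Wed: 06:10–11:02 = 4 h 52 min
Thu: 06:21–17:57 = 11 h 36 min; less 45 min break → 10 h 51 min
Fri: 05:00–14:06 = 9 h 6 min; less 45 min break → 8 h 21 min
Sat: 11:18–22:46 = 11 h 28 min
Total: 6 h 47 min + 4 h 52 min + 10 h 51 min + 8 h 21 min + 11 h 28 min = 42 h 19 min.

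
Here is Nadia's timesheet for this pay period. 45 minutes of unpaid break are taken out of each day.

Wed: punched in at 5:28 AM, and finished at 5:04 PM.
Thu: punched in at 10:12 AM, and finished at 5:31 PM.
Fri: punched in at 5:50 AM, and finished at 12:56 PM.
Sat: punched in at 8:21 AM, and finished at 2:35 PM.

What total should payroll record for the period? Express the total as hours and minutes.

29 h 15 min

Wed: 5:28 AM–5:04 PM = 11 h 36 min; less 45 min break → 10 h 51 min
Thu: 10:12 AM–5:31 PM = 7 h 19 min; less 45 min break → 6 h 34 min
Fri: 5:50 AM–12:56 PM = 7 h 6 min; less 45 min break → 6 h 21 min
Sat: 8:21 AM–2:35 PM = 6 h 14 min; less 45 min break → 5 h 29 min
Total: 10 h 51 min + 6 h 34 min + 6 h 21 min + 5 h 29 min = 29 h 15 min.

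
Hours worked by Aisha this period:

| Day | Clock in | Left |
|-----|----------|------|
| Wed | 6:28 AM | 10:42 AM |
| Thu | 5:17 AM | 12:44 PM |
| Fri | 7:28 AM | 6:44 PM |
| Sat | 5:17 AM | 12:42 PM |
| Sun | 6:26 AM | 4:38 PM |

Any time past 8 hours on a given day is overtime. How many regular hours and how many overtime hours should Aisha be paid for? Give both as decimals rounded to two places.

Wed: 6:28 AM–10:42 AM = 4 h 14 min
Thu: 5:17 AM–12:44 PM = 7 h 27 min
Fri: 7:28 AM–6:44 PM = 11 h 16 min
Sat: 5:17 AM–12:42 PM = 7 h 25 min
Sun: 6:26 AM–4:38 PM = 10 h 12 min
Wed reg 4 h 14 min / OT 0 h 0 min; Thu reg 7 h 27 min / OT 0 h 0 min; Fri reg 8 h 0 min / OT 3 h 16 min; Sat reg 7 h 25 min / OT 0 h 0 min; Sun reg 8 h 0 min / OT 2 h 12 min.
Totals: regular 35 h 6 min, overtime 5 h 28 min.

Regular 35.10 hours, overtime 5.47 hours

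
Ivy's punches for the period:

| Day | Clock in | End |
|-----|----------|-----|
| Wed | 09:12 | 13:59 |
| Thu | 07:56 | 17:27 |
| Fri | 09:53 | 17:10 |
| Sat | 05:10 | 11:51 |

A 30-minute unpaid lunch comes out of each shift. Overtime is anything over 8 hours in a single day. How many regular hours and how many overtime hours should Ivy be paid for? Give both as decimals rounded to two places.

Regular 25.25 hours, overtime 1.02 hours

Wed: 09:12–13:59 = 4 h 47 min; less 30 min break → 4 h 17 min
Thu: 07:56–17:27 = 9 h 31 min; less 30 min break → 9 h 1 min
Fri: 09:53–17:10 = 7 h 17 min; less 30 min break → 6 h 47 min
Sat: 05:10–11:51 = 6 h 41 min; less 30 min break → 6 h 11 min
Wed reg 4 h 17 min / OT 0 h 0 min; Thu reg 8 h 0 min / OT 1 h 1 min; Fri reg 6 h 47 min / OT 0 h 0 min; Sat reg 6 h 11 min / OT 0 h 0 min.
Totals: regular 25 h 15 min, overtime 1 h 1 min.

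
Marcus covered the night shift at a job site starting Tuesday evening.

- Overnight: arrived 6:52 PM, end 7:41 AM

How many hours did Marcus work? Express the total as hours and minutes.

12 h 49 min

Overnight: 6:52 PM → midnight = 5 h 8 min; midnight → 7:41 AM = 7 h 41 min; span 12 h 49 min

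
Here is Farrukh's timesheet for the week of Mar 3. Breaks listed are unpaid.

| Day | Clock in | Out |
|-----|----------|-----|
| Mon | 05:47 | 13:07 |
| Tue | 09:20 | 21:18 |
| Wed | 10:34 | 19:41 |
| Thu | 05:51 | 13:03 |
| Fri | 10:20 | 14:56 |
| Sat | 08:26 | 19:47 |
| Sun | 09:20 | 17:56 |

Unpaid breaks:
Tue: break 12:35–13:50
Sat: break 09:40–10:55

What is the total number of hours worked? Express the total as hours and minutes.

57 h 40 min

Mon: 05:47–13:07 = 7 h 20 min
Tue: 09:20–21:18 = 11 h 58 min; less 75 min break → 10 h 43 min
Wed: 10:34–19:41 = 9 h 7 min
Thu: 05:51–13:03 = 7 h 12 min
Fri: 10:20–14:56 = 4 h 36 min
Sat: 08:26–19:47 = 11 h 21 min; less 75 min break → 10 h 6 min
Sun: 09:20–17:56 = 8 h 36 min
Total: 7 h 20 min + 10 h 43 min + 9 h 7 min + 7 h 12 min + 4 h 36 min + 10 h 6 min + 8 h 36 min = 57 h 40 min.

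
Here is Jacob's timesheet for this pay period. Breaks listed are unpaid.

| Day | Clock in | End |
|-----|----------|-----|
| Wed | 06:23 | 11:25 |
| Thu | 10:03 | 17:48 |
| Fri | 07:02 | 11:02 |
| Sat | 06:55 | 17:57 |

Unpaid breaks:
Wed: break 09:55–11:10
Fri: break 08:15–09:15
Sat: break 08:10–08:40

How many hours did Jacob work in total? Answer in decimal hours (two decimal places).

25.07 hours

Wed: 06:23–11:25 = 5 h 2 min; less 75 min break → 3 h 47 min
Thu: 10:03–17:48 = 7 h 45 min
Fri: 07:02–11:02 = 4 h 0 min; less 60 min break → 3 h 0 min
Sat: 06:55–17:57 = 11 h 2 min; less 30 min break → 10 h 32 min
Total: 3 h 47 min + 7 h 45 min + 3 h 0 min + 10 h 32 min = 25 h 4 min.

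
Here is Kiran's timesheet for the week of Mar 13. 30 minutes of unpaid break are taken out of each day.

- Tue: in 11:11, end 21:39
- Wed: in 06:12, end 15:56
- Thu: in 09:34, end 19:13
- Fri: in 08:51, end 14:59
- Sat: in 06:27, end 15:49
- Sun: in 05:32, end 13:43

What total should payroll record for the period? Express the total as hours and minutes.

Tue: 11:11–21:39 = 10 h 28 min; less 30 min break → 9 h 58 min
Wed: 06:12–15:56 = 9 h 44 min; less 30 min break → 9 h 14 min
Thu: 09:34–19:13 = 9 h 39 min; less 30 min break → 9 h 9 min
Fri: 08:51–14:59 = 6 h 8 min; less 30 min break → 5 h 38 min
Sat: 06:27–15:49 = 9 h 22 min; less 30 min break → 8 h 52 min
Sun: 05:32–13:43 = 8 h 11 min; less 30 min break → 7 h 41 min
Total: 9 h 58 min + 9 h 14 min + 9 h 9 min + 5 h 38 min + 8 h 52 min + 7 h 41 min = 50 h 32 min.

50 h 32 min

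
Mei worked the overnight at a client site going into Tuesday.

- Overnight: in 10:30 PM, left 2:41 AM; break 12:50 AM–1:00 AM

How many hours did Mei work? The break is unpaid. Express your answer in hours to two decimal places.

Overnight: 10:30 PM → midnight = 1 h 30 min; midnight → 2:41 AM = 2 h 41 min; span 4 h 11 min; less 10 min break → 4 h 1 min

4.02 hours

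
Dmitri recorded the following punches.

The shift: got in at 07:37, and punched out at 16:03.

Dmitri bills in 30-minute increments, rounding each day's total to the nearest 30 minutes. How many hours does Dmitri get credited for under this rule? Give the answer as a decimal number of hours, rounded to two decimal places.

The shift: 07:37–16:03 = 8 h 26 min → rounds to 8 h 30 min

8.50 hours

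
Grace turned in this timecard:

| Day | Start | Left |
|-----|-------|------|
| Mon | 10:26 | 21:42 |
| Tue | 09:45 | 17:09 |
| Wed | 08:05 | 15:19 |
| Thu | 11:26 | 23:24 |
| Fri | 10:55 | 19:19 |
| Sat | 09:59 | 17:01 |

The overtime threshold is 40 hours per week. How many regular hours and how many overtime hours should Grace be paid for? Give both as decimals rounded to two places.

Mon: 10:26–21:42 = 11 h 16 min
Tue: 09:45–17:09 = 7 h 24 min
Wed: 08:05–15:19 = 7 h 14 min
Thu: 11:26–23:24 = 11 h 58 min
Fri: 10:55–19:19 = 8 h 24 min
Sat: 09:59–17:01 = 7 h 2 min
Total worked: 53 h 18 min = 53.30 h.
Threshold 40 h → overtime 13 h 18 min, regular 40 h 0 min.

Regular 40.00 hours, overtime 13.30 hours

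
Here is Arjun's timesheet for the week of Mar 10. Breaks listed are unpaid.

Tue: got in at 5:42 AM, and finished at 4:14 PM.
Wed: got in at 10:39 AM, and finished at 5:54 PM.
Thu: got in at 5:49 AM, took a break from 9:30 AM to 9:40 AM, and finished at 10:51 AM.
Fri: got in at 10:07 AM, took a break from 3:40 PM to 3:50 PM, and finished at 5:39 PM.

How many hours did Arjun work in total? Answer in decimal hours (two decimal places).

30.02 hours

Tue: 5:42 AM–4:14 PM = 10 h 32 min
Wed: 10:39 AM–5:54 PM = 7 h 15 min
Thu: 5:49 AM–10:51 AM = 5 h 2 min; less 10 min break → 4 h 52 min
Fri: 10:07 AM–5:39 PM = 7 h 32 min; less 10 min break → 7 h 22 min
Total: 10 h 32 min + 7 h 15 min + 4 h 52 min + 7 h 22 min = 30 h 1 min.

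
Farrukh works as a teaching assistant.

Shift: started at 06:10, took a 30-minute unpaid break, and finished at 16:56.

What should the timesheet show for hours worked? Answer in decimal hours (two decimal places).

Shift: 06:10–16:56 = 10 h 46 min; less 30 min break → 10 h 16 min

10.27 hours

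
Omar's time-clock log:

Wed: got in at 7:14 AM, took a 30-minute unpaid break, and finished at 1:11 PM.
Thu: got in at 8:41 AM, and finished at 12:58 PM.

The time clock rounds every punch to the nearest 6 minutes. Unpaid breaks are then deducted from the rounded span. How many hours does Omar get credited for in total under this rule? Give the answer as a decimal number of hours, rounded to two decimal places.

Wed: in 7:14 AM→7:12 AM, out 1:11 PM→1:12 PM; 6 h 0 min − 30 min = 5 h 30 min
Thu: in 8:41 AM→8:42 AM, out 12:58 PM→1:00 PM; 4 h 18 min
Total credited: 9 h 48 min.

9.80 hours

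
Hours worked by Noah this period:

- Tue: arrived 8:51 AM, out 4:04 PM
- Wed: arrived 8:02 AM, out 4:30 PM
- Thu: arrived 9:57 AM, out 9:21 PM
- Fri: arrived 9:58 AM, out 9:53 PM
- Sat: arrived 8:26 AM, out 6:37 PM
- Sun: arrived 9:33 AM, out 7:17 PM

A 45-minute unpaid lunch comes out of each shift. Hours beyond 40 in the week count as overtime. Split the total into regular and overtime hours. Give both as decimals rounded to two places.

Tue: 8:51 AM–4:04 PM = 7 h 13 min; less 45 min break → 6 h 28 min
Wed: 8:02 AM–4:30 PM = 8 h 28 min; less 45 min break → 7 h 43 min
Thu: 9:57 AM–9:21 PM = 11 h 24 min; less 45 min break → 10 h 39 min
Fri: 9:58 AM–9:53 PM = 11 h 55 min; less 45 min break → 11 h 10 min
Sat: 8:26 AM–6:37 PM = 10 h 11 min; less 45 min break → 9 h 26 min
Sun: 9:33 AM–7:17 PM = 9 h 44 min; less 45 min break → 8 h 59 min
Total worked: 54 h 25 min = 54.42 h.
Threshold 40 h → overtime 14 h 25 min, regular 40 h 0 min.

Regular 40.00 hours, overtime 14.42 hours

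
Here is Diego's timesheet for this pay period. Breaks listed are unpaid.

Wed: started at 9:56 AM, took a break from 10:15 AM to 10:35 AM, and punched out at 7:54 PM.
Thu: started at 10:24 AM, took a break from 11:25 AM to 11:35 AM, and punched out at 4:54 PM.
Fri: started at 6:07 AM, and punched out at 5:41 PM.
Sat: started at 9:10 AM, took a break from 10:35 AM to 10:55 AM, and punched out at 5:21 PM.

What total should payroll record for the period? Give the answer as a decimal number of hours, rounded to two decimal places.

35.38 hours

Wed: 9:56 AM–7:54 PM = 9 h 58 min; less 20 min break → 9 h 38 min
Thu: 10:24 AM–4:54 PM = 6 h 30 min; less 10 min break → 6 h 20 min
Fri: 6:07 AM–5:41 PM = 11 h 34 min
Sat: 9:10 AM–5:21 PM = 8 h 11 min; less 20 min break → 7 h 51 min
Total: 9 h 38 min + 6 h 20 min + 11 h 34 min + 7 h 51 min = 35 h 23 min.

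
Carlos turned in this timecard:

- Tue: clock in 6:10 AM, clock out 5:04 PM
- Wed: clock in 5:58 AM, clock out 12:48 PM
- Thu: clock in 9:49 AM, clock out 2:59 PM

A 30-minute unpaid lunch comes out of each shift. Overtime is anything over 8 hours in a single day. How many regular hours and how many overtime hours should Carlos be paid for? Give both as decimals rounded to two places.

Regular 19.00 hours, overtime 2.40 hours

Tue: 6:10 AM–5:04 PM = 10 h 54 min; less 30 min break → 10 h 24 min
Wed: 5:58 AM–12:48 PM = 6 h 50 min; less 30 min break → 6 h 20 min
Thu: 9:49 AM–2:59 PM = 5 h 10 min; less 30 min break → 4 h 40 min
Tue reg 8 h 0 min / OT 2 h 24 min; Wed reg 6 h 20 min / OT 0 h 0 min; Thu reg 4 h 40 min / OT 0 h 0 min.
Totals: regular 19 h 0 min, overtime 2 h 24 min.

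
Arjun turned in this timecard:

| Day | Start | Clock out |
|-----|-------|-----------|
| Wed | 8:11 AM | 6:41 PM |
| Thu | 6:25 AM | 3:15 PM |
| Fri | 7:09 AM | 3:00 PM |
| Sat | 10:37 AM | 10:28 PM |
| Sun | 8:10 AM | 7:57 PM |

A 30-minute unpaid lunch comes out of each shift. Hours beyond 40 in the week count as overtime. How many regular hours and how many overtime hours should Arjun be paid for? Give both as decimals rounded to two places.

Regular 40.00 hours, overtime 8.32 hours

Wed: 8:11 AM–6:41 PM = 10 h 30 min; less 30 min break → 10 h 0 min
Thu: 6:25 AM–3:15 PM = 8 h 50 min; less 30 min break → 8 h 20 min
Fri: 7:09 AM–3:00 PM = 7 h 51 min; less 30 min break → 7 h 21 min
Sat: 10:37 AM–10:28 PM = 11 h 51 min; less 30 min break → 11 h 21 min
Sun: 8:10 AM–7:57 PM = 11 h 47 min; less 30 min break → 11 h 17 min
Total worked: 48 h 19 min = 48.32 h.
Threshold 40 h → overtime 8 h 19 min, regular 40 h 0 min.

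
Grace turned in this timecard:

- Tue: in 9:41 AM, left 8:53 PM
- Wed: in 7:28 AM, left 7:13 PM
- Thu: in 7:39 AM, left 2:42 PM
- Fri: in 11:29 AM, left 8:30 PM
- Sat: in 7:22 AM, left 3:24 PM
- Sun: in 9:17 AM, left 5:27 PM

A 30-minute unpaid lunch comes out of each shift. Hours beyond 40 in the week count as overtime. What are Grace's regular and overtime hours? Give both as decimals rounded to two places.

Regular 40.00 hours, overtime 12.22 hours

Tue: 9:41 AM–8:53 PM = 11 h 12 min; less 30 min break → 10 h 42 min
Wed: 7:28 AM–7:13 PM = 11 h 45 min; less 30 min break → 11 h 15 min
Thu: 7:39 AM–2:42 PM = 7 h 3 min; less 30 min break → 6 h 33 min
Fri: 11:29 AM–8:30 PM = 9 h 1 min; less 30 min break → 8 h 31 min
Sat: 7:22 AM–3:24 PM = 8 h 2 min; less 30 min break → 7 h 32 min
Sun: 9:17 AM–5:27 PM = 8 h 10 min; less 30 min break → 7 h 40 min
Total worked: 52 h 13 min = 52.22 h.
Threshold 40 h → overtime 12 h 13 min, regular 40 h 0 min.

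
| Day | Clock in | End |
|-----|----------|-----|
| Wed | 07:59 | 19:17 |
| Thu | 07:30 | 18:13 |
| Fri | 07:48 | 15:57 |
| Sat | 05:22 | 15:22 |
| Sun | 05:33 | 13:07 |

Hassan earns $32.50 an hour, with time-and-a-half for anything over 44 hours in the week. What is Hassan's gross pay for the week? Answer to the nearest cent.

Wed: 07:59–19:17 = 11 h 18 min
Thu: 07:30–18:13 = 10 h 43 min
Fri: 07:48–15:57 = 8 h 9 min
Sat: 05:22–15:22 = 10 h 0 min
Sun: 05:33–13:07 = 7 h 34 min
Total worked: 47 h 44 min = 2864 min.
Regular 44 h 0 min = 2640 min at $32.50/h; overtime 3 h 44 min = 224 min at $48.75/h.
Pay = (2640 × $32.50 + 224 × $48.75) ÷ 60 = $1612.00.

$1612.00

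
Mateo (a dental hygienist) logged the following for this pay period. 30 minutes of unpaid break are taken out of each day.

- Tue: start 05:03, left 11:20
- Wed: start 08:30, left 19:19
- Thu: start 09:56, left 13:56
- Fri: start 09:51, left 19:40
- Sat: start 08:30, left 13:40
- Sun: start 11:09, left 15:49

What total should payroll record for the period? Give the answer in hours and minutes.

37 h 45 min

Tue: 05:03–11:20 = 6 h 17 min; less 30 min break → 5 h 47 min
Wed: 08:30–19:19 = 10 h 49 min; less 30 min break → 10 h 19 min
Thu: 09:56–13:56 = 4 h 0 min; less 30 min break → 3 h 30 min
Fri: 09:51–19:40 = 9 h 49 min; less 30 min break → 9 h 19 min
Sat: 08:30–13:40 = 5 h 10 min; less 30 min break → 4 h 40 min
Sun: 11:09–15:49 = 4 h 40 min; less 30 min break → 4 h 10 min
Total: 5 h 47 min + 10 h 19 min + 3 h 30 min + 9 h 19 min + 4 h 40 min + 4 h 10 min = 37 h 45 min.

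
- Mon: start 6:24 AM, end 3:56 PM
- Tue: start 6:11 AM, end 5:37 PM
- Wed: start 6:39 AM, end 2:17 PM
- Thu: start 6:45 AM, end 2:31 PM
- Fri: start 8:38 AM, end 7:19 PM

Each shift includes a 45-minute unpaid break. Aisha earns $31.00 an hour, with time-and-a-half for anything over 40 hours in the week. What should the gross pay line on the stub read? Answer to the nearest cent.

$1393.45

Mon: 6:24 AM–3:56 PM = 9 h 32 min; less 45 min break → 8 h 47 min
Tue: 6:11 AM–5:37 PM = 11 h 26 min; less 45 min break → 10 h 41 min
Wed: 6:39 AM–2:17 PM = 7 h 38 min; less 45 min break → 6 h 53 min
Thu: 6:45 AM–2:31 PM = 7 h 46 min; less 45 min break → 7 h 1 min
Fri: 8:38 AM–7:19 PM = 10 h 41 min; less 45 min break → 9 h 56 min
Total worked: 43 h 18 min = 2598 min.
Regular 40 h 0 min = 2400 min at $31.00/h; overtime 3 h 18 min = 198 min at $46.50/h.
Pay = (2400 × $31.00 + 198 × $46.50) ÷ 60 = $1393.45.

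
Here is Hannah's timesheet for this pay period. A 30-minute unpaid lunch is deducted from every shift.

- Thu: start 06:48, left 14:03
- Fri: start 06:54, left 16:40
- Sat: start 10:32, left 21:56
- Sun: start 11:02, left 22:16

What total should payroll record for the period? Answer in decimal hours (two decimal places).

37.65 hours

Thu: 06:48–14:03 = 7 h 15 min; less 30 min break → 6 h 45 min
Fri: 06:54–16:40 = 9 h 46 min; less 30 min break → 9 h 16 min
Sat: 10:32–21:56 = 11 h 24 min; less 30 min break → 10 h 54 min
Sun: 11:02–22:16 = 11 h 14 min; less 30 min break → 10 h 44 min
Total: 6 h 45 min + 9 h 16 min + 10 h 54 min + 10 h 44 min = 37 h 39 min.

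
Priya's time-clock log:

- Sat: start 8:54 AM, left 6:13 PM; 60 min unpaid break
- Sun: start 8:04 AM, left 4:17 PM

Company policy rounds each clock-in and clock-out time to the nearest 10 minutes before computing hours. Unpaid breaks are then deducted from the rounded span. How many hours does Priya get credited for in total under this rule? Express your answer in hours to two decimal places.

16.67 hours

Sat: in 8:54 AM→8:50 AM, out 6:13 PM→6:10 PM; 9 h 20 min − 60 min = 8 h 20 min
Sun: in 8:04 AM→8:00 AM, out 4:17 PM→4:20 PM; 8 h 20 min
Total credited: 16 h 40 min.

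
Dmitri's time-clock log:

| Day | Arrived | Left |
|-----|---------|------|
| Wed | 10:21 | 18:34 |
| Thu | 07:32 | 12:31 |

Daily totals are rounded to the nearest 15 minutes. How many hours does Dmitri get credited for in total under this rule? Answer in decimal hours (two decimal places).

13.25 hours

Wed: 10:21–18:34 = 8 h 13 min → rounds to 8 h 15 min
Thu: 07:32–12:31 = 4 h 59 min → rounds to 5 h 0 min
Total credited: 13 h 15 min.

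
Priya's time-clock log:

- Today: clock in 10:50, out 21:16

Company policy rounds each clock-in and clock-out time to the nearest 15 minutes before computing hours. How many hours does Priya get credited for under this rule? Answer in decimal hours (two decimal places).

Today: in 10:50→10:45, out 21:16→21:15; 10 h 30 min

10.50 hours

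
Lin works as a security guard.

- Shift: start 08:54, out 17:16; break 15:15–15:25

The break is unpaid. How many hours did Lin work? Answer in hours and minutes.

Shift: 08:54–17:16 = 8 h 22 min; less 10 min break → 8 h 12 min

8 h 12 min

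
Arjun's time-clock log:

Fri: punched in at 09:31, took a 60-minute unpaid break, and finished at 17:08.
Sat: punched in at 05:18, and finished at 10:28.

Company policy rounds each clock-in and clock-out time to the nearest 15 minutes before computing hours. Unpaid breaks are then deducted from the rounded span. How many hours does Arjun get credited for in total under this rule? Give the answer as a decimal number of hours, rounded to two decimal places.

12.00 hours

Fri: in 09:31→09:30, out 17:08→17:15; 7 h 45 min − 60 min = 6 h 45 min
Sat: in 05:18→05:15, out 10:28→10:30; 5 h 15 min
Total credited: 12 h 0 min.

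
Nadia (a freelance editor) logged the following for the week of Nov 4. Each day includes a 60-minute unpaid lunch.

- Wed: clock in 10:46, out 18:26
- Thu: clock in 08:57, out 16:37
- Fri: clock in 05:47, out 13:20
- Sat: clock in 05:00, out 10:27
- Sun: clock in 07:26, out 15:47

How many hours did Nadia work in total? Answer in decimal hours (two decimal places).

Wed: 10:46–18:26 = 7 h 40 min; less 60 min break → 6 h 40 min
Thu: 08:57–16:37 = 7 h 40 min; less 60 min break → 6 h 40 min
Fri: 05:47–13:20 = 7 h 33 min; less 60 min break → 6 h 33 min
Sat: 05:00–10:27 = 5 h 27 min; less 60 min break → 4 h 27 min
Sun: 07:26–15:47 = 8 h 21 min; less 60 min break → 7 h 21 min
Total: 6 h 40 min + 6 h 40 min + 6 h 33 min + 4 h 27 min + 7 h 21 min = 31 h 41 min.

31.68 hours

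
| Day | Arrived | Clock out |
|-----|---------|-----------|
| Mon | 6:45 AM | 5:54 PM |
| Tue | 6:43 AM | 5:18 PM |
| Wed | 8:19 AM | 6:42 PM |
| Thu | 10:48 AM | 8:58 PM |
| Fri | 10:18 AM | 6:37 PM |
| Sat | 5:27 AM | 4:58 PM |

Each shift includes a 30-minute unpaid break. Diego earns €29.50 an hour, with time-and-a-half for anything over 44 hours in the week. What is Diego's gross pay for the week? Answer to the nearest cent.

Mon: 6:45 AM–5:54 PM = 11 h 9 min; less 30 min break → 10 h 39 min
Tue: 6:43 AM–5:18 PM = 10 h 35 min; less 30 min break → 10 h 5 min
Wed: 8:19 AM–6:42 PM = 10 h 23 min; less 30 min break → 9 h 53 min
Thu: 10:48 AM–8:58 PM = 10 h 10 min; less 30 min break → 9 h 40 min
Fri: 10:18 AM–6:37 PM = 8 h 19 min; less 30 min break → 7 h 49 min
Sat: 5:27 AM–4:58 PM = 11 h 31 min; less 30 min break → 11 h 1 min
Total worked: 59 h 7 min = 3547 min.
Regular 44 h 0 min = 2640 min at €29.50/h; overtime 15 h 7 min = 907 min at €44.25/h.
Pay = (2640 × €29.50 + 907 × €44.25) ÷ 60 = €1966.91.

€1966.91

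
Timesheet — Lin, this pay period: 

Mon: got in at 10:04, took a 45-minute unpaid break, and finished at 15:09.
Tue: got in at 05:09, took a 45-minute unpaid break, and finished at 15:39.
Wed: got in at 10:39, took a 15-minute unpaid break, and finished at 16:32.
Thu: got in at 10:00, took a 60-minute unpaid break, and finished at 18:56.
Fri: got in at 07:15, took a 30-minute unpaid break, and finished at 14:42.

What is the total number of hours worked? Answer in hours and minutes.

34 h 36 min

Mon: 10:04–15:09 = 5 h 5 min; less 45 min break → 4 h 20 min
Tue: 05:09–15:39 = 10 h 30 min; less 45 min break → 9 h 45 min
Wed: 10:39–16:32 = 5 h 53 min; less 15 min break → 5 h 38 min
Thu: 10:00–18:56 = 8 h 56 min; less 60 min break → 7 h 56 min
Fri: 07:15–14:42 = 7 h 27 min; less 30 min break → 6 h 57 min
Total: 4 h 20 min + 9 h 45 min + 5 h 38 min + 7 h 56 min + 6 h 57 min = 34 h 36 min.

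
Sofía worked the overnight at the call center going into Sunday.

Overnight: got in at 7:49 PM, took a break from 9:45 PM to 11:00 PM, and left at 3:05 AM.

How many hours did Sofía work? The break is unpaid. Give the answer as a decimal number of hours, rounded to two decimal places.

Overnight: 7:49 PM → midnight = 4 h 11 min; midnight → 3:05 AM = 3 h 5 min; span 7 h 16 min; less 75 min break → 6 h 1 min

6.02 hours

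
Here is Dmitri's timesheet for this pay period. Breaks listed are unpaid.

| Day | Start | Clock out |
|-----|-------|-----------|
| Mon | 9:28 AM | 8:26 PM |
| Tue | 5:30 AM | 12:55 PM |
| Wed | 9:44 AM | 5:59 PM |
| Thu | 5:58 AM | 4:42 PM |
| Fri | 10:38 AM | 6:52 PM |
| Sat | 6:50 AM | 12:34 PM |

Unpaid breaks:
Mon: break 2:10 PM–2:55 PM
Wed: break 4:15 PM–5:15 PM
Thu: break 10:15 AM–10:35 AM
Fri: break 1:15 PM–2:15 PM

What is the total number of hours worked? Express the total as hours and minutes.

Mon: 9:28 AM–8:26 PM = 10 h 58 min; less 45 min break → 10 h 13 min
Tue: 5:30 AM–12:55 PM = 7 h 25 min
Wed: 9:44 AM–5:59 PM = 8 h 15 min; less 60 min break → 7 h 15 min
Thu: 5:58 AM–4:42 PM = 10 h 44 min; less 20 min break → 10 h 24 min
Fri: 10:38 AM–6:52 PM = 8 h 14 min; less 60 min break → 7 h 14 min
Sat: 6:50 AM–12:34 PM = 5 h 44 min
Total: 10 h 13 min + 7 h 25 min + 7 h 15 min + 10 h 24 min + 7 h 14 min + 5 h 44 min = 48 h 15 min.

48 h 15 min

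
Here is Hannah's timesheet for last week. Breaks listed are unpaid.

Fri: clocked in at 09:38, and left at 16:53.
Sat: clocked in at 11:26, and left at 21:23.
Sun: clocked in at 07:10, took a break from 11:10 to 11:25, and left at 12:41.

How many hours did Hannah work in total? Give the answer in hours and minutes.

Fri: 09:38–16:53 = 7 h 15 min
Sat: 11:26–21:23 = 9 h 57 min
Sun: 07:10–12:41 = 5 h 31 min; less 15 min break → 5 h 16 min
Total: 7 h 15 min + 9 h 57 min + 5 h 16 min = 22 h 28 min.

22 h 28 min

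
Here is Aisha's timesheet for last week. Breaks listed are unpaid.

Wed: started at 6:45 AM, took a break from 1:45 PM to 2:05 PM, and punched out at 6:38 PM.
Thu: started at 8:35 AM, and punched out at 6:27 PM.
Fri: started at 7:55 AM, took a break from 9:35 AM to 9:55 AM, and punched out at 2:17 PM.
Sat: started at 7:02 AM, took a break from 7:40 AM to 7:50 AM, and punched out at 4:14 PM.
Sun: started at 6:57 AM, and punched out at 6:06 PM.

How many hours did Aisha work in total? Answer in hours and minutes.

Wed: 6:45 AM–6:38 PM = 11 h 53 min; less 20 min break → 11 h 33 min
Thu: 8:35 AM–6:27 PM = 9 h 52 min
Fri: 7:55 AM–2:17 PM = 6 h 22 min; less 20 min break → 6 h 2 min
Sat: 7:02 AM–4:14 PM = 9 h 12 min; less 10 min break → 9 h 2 min
Sun: 6:57 AM–6:06 PM = 11 h 9 min
Total: 11 h 33 min + 9 h 52 min + 6 h 2 min + 9 h 2 min + 11 h 9 min = 47 h 38 min.

47 h 38 min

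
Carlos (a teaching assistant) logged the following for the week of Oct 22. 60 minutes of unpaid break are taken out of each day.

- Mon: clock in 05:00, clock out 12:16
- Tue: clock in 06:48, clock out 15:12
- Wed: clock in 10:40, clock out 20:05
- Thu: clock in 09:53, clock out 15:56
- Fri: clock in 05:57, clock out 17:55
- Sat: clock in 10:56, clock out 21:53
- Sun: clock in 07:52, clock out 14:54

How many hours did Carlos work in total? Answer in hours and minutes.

Mon: 05:00–12:16 = 7 h 16 min; less 60 min break → 6 h 16 min
Tue: 06:48–15:12 = 8 h 24 min; less 60 min break → 7 h 24 min
Wed: 10:40–20:05 = 9 h 25 min; less 60 min break → 8 h 25 min
Thu: 09:53–15:56 = 6 h 3 min; less 60 min break → 5 h 3 min
Fri: 05:57–17:55 = 11 h 58 min; less 60 min break → 10 h 58 min
Sat: 10:56–21:53 = 10 h 57 min; less 60 min break → 9 h 57 min
Sun: 07:52–14:54 = 7 h 2 min; less 60 min break → 6 h 2 min
Total: 6 h 16 min + 7 h 24 min + 8 h 25 min + 5 h 3 min + 10 h 58 min + 9 h 57 min + 6 h 2 min = 54 h 5 min.

54 h 5 min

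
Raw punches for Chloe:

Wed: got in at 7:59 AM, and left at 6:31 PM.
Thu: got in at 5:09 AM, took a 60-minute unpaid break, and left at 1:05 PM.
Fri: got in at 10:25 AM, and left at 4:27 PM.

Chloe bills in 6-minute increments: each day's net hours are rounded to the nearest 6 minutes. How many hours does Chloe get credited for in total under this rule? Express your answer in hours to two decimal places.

23.40 hours

Wed: 7:59 AM–6:31 PM = 10 h 32 min → rounds to 10 h 30 min
Thu: 5:09 AM–1:05 PM = 7 h 56 min − 60 min = 6 h 56 min → rounds to 6 h 54 min
Fri: 10:25 AM–4:27 PM = 6 h 2 min → rounds to 6 h 0 min
Total credited: 23 h 24 min.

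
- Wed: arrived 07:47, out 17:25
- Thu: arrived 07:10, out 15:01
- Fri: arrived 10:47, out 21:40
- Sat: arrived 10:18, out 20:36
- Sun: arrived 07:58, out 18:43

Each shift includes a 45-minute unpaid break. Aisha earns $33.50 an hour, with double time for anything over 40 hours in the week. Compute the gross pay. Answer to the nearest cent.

$1719.67

Wed: 07:47–17:25 = 9 h 38 min; less 45 min break → 8 h 53 min
Thu: 07:10–15:01 = 7 h 51 min; less 45 min break → 7 h 6 min
Fri: 10:47–21:40 = 10 h 53 min; less 45 min break → 10 h 8 min
Sat: 10:18–20:36 = 10 h 18 min; less 45 min break → 9 h 33 min
Sun: 07:58–18:43 = 10 h 45 min; less 45 min break → 10 h 0 min
Total worked: 45 h 40 min = 2740 min.
Regular 40 h 0 min = 2400 min at $33.50/h; overtime 5 h 40 min = 340 min at $67.00/h.
Pay = (2400 × $33.50 + 340 × $67.00) ÷ 60 = $1719.67.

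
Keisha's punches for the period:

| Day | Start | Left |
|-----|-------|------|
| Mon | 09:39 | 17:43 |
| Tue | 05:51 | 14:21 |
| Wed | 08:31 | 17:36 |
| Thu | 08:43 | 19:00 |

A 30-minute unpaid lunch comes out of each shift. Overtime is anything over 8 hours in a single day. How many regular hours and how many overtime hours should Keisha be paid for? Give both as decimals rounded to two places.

Mon: 09:39–17:43 = 8 h 4 min; less 30 min break → 7 h 34 min
Tue: 05:51–14:21 = 8 h 30 min; less 30 min break → 8 h 0 min
Wed: 08:31–17:36 = 9 h 5 min; less 30 min break → 8 h 35 min
Thu: 08:43–19:00 = 10 h 17 min; less 30 min break → 9 h 47 min
Mon reg 7 h 34 min / OT 0 h 0 min; Tue reg 8 h 0 min / OT 0 h 0 min; Wed reg 8 h 0 min / OT 0 h 35 min; Thu reg 8 h 0 min / OT 1 h 47 min.
Totals: regular 31 h 34 min, overtime 2 h 22 min.

Regular 31.57 hours, overtime 2.37 hours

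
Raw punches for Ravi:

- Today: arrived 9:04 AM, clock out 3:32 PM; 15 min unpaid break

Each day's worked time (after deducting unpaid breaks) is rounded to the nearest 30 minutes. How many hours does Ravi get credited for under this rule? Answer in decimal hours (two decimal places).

Today: 9:04 AM–3:32 PM = 6 h 28 min − 15 min = 6 h 13 min → rounds to 6 h 0 min

6.00 hours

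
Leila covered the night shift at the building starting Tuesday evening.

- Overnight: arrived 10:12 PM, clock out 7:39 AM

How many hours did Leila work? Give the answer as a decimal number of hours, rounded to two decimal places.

9.45 hours

Overnight: 10:12 PM → midnight = 1 h 48 min; midnight → 7:39 AM = 7 h 39 min; span 9 h 27 min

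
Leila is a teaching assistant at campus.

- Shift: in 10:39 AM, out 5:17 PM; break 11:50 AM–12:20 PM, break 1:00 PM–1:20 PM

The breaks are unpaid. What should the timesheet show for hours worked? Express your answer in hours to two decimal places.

5.80 hours

Shift: 10:39 AM–5:17 PM = 6 h 38 min; less 50 min break → 5 h 48 min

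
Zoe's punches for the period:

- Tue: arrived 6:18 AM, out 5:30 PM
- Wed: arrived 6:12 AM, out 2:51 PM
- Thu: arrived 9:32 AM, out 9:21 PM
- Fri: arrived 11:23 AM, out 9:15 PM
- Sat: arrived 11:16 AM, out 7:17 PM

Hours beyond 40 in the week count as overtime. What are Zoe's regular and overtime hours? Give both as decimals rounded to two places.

Tue: 6:18 AM–5:30 PM = 11 h 12 min
Wed: 6:12 AM–2:51 PM = 8 h 39 min
Thu: 9:32 AM–9:21 PM = 11 h 49 min
Fri: 11:23 AM–9:15 PM = 9 h 52 min
Sat: 11:16 AM–7:17 PM = 8 h 1 min
Total worked: 49 h 33 min = 49.55 h.
Threshold 40 h → overtime 9 h 33 min, regular 40 h 0 min.

Regular 40.00 hours, overtime 9.55 hours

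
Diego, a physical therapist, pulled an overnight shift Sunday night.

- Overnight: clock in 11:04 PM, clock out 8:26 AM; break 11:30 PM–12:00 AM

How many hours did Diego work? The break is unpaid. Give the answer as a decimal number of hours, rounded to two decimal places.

Overnight: 11:04 PM → midnight = 0 h 56 min; midnight → 8:26 AM = 8 h 26 min; span 9 h 22 min; less 30 min break → 8 h 52 min

8.87 hours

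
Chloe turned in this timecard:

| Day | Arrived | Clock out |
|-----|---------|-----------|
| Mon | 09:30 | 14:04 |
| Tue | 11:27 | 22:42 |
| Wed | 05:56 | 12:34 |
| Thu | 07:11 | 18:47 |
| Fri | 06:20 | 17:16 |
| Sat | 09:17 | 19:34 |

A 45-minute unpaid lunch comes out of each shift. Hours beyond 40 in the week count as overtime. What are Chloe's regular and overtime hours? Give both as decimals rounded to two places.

Regular 40.00 hours, overtime 10.77 hours

Mon: 09:30–14:04 = 4 h 34 min; less 45 min break → 3 h 49 min
Tue: 11:27–22:42 = 11 h 15 min; less 45 min break → 10 h 30 min
Wed: 05:56–12:34 = 6 h 38 min; less 45 min break → 5 h 53 min
Thu: 07:11–18:47 = 11 h 36 min; less 45 min break → 10 h 51 min
Fri: 06:20–17:16 = 10 h 56 min; less 45 min break → 10 h 11 min
Sat: 09:17–19:34 = 10 h 17 min; less 45 min break → 9 h 32 min
Total worked: 50 h 46 min = 50.77 h.
Threshold 40 h → overtime 10 h 46 min, regular 40 h 0 min.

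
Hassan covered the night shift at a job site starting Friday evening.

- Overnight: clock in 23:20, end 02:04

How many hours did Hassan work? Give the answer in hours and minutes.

2 h 44 min

Overnight: 23:20 → midnight = 0 h 40 min; midnight → 02:04 = 2 h 4 min; span 2 h 44 min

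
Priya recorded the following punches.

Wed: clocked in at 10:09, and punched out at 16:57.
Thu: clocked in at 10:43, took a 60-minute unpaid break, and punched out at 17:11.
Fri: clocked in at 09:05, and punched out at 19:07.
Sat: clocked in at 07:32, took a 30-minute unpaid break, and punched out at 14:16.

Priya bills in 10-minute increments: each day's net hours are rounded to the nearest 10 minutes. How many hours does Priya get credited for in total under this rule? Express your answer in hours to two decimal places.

Wed: 10:09–16:57 = 6 h 48 min → rounds to 6 h 50 min
Thu: 10:43–17:11 = 6 h 28 min − 60 min = 5 h 28 min → rounds to 5 h 30 min
Fri: 09:05–19:07 = 10 h 2 min → rounds to 10 h 0 min
Sat: 07:32–14:16 = 6 h 44 min − 30 min = 6 h 14 min → rounds to 6 h 10 min
Total credited: 28 h 30 min.

28.50 hours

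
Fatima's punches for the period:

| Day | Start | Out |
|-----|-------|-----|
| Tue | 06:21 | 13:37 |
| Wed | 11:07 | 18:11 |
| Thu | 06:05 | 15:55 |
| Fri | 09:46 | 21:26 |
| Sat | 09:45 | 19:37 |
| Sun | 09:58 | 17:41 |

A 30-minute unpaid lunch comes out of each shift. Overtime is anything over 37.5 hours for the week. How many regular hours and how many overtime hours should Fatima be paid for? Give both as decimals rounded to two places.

Tue: 06:21–13:37 = 7 h 16 min; less 30 min break → 6 h 46 min
Wed: 11:07–18:11 = 7 h 4 min; less 30 min break → 6 h 34 min
Thu: 06:05–15:55 = 9 h 50 min; less 30 min break → 9 h 20 min
Fri: 09:46–21:26 = 11 h 40 min; less 30 min break → 11 h 10 min
Sat: 09:45–19:37 = 9 h 52 min; less 30 min break → 9 h 22 min
Sun: 09:58–17:41 = 7 h 43 min; less 30 min break → 7 h 13 min
Total worked: 50 h 25 min = 50.42 h.
Threshold 37.5 h → overtime 12 h 55 min, regular 37 h 30 min.

Regular 37.50 hours, overtime 12.92 hours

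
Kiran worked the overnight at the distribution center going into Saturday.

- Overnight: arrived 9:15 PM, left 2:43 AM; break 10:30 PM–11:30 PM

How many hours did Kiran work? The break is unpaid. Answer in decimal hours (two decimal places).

4.47 hours

Overnight: 9:15 PM → midnight = 2 h 45 min; midnight → 2:43 AM = 2 h 43 min; span 5 h 28 min; less 60 min break → 4 h 28 min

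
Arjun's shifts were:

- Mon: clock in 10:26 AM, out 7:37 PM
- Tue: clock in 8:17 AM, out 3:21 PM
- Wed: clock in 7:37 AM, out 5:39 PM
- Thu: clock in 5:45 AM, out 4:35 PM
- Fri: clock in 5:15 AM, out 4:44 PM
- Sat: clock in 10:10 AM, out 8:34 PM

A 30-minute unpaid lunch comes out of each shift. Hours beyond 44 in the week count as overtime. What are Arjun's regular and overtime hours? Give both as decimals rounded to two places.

Regular 44.00 hours, overtime 12.00 hours

Mon: 10:26 AM–7:37 PM = 9 h 11 min; less 30 min break → 8 h 41 min
Tue: 8:17 AM–3:21 PM = 7 h 4 min; less 30 min break → 6 h 34 min
Wed: 7:37 AM–5:39 PM = 10 h 2 min; less 30 min break → 9 h 32 min
Thu: 5:45 AM–4:35 PM = 10 h 50 min; less 30 min break → 10 h 20 min
Fri: 5:15 AM–4:44 PM = 11 h 29 min; less 30 min break → 10 h 59 min
Sat: 10:10 AM–8:34 PM = 10 h 24 min; less 30 min break → 9 h 54 min
Total worked: 56 h 0 min = 56.00 h.
Threshold 44 h → overtime 12 h 0 min, regular 44 h 0 min.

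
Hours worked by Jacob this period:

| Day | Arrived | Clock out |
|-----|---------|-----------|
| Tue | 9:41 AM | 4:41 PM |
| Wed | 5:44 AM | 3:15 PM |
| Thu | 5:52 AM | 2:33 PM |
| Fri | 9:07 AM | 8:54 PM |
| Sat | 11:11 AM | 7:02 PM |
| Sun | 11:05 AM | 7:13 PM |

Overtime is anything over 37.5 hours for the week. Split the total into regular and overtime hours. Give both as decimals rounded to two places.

Regular 37.50 hours, overtime 15.47 hours

Tue: 9:41 AM–4:41 PM = 7 h 0 min
Wed: 5:44 AM–3:15 PM = 9 h 31 min
Thu: 5:52 AM–2:33 PM = 8 h 41 min
Fri: 9:07 AM–8:54 PM = 11 h 47 min
Sat: 11:11 AM–7:02 PM = 7 h 51 min
Sun: 11:05 AM–7:13 PM = 8 h 8 min
Total worked: 52 h 58 min = 52.97 h.
Threshold 37.5 h → overtime 15 h 28 min, regular 37 h 30 min.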